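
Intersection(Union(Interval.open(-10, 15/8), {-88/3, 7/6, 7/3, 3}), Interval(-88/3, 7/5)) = Union({-88/3}, Interval.Lopen(-10, 7/5))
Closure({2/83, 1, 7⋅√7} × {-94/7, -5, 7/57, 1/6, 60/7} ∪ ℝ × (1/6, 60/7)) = (ℝ × [1/6, 60/7]) ∪ ({2/83, 1, 7⋅√7} × {-94/7, -5, 7/57, 1/6, 60/7})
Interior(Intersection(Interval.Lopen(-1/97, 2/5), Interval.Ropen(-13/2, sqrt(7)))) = Interval.open(-1/97, 2/5)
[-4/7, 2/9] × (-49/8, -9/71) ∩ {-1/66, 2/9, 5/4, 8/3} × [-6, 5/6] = {-1/66, 2/9} × [-6, -9/71)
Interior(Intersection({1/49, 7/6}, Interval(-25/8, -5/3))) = EmptySet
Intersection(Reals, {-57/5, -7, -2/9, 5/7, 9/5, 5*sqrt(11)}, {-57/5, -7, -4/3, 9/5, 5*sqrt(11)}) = {-57/5, -7, 9/5, 5*sqrt(11)}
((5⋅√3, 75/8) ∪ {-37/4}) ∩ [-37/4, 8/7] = {-37/4}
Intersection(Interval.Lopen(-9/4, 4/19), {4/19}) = {4/19}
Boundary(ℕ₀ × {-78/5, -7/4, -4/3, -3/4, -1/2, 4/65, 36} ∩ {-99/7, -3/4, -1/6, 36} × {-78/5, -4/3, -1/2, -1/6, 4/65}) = {36} × {-78/5, -4/3, -1/2, 4/65}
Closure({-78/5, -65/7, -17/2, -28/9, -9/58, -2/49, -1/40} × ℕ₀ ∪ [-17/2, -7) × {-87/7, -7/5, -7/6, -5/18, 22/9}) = ({-78/5, -65/7, -17/2, -28/9, -9/58, -2/49, -1/40} × ℕ₀) ∪ ([-17/2, -7] × {-87/7, -7/5, -7/6, -5/18, 22/9})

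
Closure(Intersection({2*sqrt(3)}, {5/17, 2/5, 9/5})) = EmptySet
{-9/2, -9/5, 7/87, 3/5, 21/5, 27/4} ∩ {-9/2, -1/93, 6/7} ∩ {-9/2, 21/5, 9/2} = {-9/2}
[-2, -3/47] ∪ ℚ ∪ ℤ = ℚ ∪ [-2, -3/47]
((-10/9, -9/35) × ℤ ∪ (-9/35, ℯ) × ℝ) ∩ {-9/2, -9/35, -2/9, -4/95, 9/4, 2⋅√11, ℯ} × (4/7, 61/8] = {-2/9, -4/95, 9/4} × (4/7, 61/8]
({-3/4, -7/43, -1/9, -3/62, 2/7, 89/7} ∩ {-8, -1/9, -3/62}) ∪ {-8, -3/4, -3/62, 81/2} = {-8, -3/4, -1/9, -3/62, 81/2}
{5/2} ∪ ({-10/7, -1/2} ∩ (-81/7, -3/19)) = {-10/7, -1/2, 5/2}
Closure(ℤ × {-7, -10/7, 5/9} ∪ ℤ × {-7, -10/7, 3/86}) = ℤ × {-7, -10/7, 3/86, 5/9}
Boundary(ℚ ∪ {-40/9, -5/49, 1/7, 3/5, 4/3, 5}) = ℝ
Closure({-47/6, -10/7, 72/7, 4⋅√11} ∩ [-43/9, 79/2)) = {-10/7, 72/7, 4⋅√11}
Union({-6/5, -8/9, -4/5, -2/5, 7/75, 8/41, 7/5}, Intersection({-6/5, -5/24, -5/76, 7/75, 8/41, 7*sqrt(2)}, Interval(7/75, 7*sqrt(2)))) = {-6/5, -8/9, -4/5, -2/5, 7/75, 8/41, 7/5, 7*sqrt(2)}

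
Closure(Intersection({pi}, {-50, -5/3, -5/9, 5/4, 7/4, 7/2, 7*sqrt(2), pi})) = {pi}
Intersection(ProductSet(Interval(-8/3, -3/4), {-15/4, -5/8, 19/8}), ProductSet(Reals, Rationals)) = ProductSet(Interval(-8/3, -3/4), {-15/4, -5/8, 19/8})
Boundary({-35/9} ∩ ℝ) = {-35/9}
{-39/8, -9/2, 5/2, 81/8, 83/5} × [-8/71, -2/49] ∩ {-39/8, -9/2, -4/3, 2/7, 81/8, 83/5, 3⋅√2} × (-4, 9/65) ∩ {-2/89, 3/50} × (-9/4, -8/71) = ∅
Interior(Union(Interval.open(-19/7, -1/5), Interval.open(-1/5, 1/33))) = Union(Interval.open(-19/7, -1/5), Interval.open(-1/5, 1/33))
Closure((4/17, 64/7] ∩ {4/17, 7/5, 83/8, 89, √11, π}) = {7/5, √11, π}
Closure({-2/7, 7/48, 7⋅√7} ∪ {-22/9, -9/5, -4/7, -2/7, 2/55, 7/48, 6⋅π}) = {-22/9, -9/5, -4/7, -2/7, 2/55, 7/48, 7⋅√7, 6⋅π}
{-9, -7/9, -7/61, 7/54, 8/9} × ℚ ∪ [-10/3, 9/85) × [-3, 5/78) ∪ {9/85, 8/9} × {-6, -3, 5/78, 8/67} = ({-9, -7/9, -7/61, 7/54, 8/9} × ℚ) ∪ ({9/85, 8/9} × {-6, -3, 5/78, 8/67}) ∪ ([-10/3, 9/85) × [-3, 5/78))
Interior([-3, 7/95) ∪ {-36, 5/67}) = (-3, 7/95)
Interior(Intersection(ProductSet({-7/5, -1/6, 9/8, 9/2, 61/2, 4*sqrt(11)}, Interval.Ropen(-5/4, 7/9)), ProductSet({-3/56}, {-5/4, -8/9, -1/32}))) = EmptySet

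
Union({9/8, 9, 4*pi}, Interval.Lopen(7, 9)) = Union({9/8, 4*pi}, Interval.Lopen(7, 9))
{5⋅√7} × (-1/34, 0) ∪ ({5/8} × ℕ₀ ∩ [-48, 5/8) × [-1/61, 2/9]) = {5⋅√7} × (-1/34, 0)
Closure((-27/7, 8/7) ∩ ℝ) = [-27/7, 8/7]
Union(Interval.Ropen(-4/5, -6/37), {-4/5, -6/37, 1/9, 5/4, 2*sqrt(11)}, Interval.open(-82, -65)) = Union({1/9, 5/4, 2*sqrt(11)}, Interval.open(-82, -65), Interval(-4/5, -6/37))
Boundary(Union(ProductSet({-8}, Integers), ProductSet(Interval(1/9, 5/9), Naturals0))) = Union(ProductSet({-8}, Integers), ProductSet(Interval(1/9, 5/9), Naturals0))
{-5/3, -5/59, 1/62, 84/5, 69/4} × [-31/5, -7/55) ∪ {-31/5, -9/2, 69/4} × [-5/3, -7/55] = ({-31/5, -9/2, 69/4} × [-5/3, -7/55]) ∪ ({-5/3, -5/59, 1/62, 84/5, 69/4} × [-31/5, -7/55))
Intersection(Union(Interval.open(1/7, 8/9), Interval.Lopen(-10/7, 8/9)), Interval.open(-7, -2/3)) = Interval.open(-10/7, -2/3)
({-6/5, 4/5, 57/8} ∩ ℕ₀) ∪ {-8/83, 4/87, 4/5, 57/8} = {-8/83, 4/87, 4/5, 57/8}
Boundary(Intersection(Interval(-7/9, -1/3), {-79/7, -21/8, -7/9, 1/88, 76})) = {-7/9}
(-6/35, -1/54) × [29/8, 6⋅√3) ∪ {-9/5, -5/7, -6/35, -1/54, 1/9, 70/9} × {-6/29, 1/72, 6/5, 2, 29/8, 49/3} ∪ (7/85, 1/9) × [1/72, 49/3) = ((7/85, 1/9) × [1/72, 49/3)) ∪ ({-9/5, -5/7, -6/35, -1/54, 1/9, 70/9} × {-6/29, 1/72, 6/5, 2, 29/8, 49/3}) ∪ ((-6/35, -1/54) × [29/8, 6⋅√3))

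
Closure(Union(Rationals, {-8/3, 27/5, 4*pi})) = Reals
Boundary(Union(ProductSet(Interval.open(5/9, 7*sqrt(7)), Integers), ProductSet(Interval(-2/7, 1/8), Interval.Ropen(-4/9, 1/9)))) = Union(ProductSet({-2/7, 1/8}, Interval(-4/9, 1/9)), ProductSet(Interval(-2/7, 1/8), {-4/9, 1/9}), ProductSet(Interval(5/9, 7*sqrt(7)), Integers))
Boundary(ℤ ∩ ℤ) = ℤ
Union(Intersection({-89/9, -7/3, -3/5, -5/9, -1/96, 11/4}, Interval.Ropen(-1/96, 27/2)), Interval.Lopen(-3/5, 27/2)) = Interval.Lopen(-3/5, 27/2)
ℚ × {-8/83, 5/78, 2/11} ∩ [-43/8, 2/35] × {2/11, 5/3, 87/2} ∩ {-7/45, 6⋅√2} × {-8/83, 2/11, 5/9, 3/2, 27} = {-7/45} × {2/11}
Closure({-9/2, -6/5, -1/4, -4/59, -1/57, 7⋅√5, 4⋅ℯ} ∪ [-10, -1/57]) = [-10, -1/57] ∪ {7⋅√5, 4⋅ℯ}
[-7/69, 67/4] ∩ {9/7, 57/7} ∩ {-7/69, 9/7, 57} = {9/7}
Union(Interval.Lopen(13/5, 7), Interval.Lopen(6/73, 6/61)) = Union(Interval.Lopen(6/73, 6/61), Interval.Lopen(13/5, 7))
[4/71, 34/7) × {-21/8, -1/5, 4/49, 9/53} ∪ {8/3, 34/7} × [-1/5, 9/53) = ({8/3, 34/7} × [-1/5, 9/53)) ∪ ([4/71, 34/7) × {-21/8, -1/5, 4/49, 9/53})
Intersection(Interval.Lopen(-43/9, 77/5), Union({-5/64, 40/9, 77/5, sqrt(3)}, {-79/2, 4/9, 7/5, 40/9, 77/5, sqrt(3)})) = {-5/64, 4/9, 7/5, 40/9, 77/5, sqrt(3)}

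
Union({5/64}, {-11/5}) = {-11/5, 5/64}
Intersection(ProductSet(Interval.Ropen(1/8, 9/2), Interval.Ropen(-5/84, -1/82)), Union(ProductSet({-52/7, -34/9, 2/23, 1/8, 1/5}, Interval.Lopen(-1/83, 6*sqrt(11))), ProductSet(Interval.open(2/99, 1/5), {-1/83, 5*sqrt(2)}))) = EmptySet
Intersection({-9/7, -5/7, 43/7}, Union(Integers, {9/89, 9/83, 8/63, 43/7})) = {43/7}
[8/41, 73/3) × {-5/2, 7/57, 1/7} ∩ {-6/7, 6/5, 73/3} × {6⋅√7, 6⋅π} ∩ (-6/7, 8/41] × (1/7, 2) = ∅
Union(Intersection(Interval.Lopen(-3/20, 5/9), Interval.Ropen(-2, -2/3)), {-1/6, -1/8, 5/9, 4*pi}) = {-1/6, -1/8, 5/9, 4*pi}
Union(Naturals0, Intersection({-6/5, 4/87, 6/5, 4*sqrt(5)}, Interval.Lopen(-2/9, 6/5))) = Union({4/87, 6/5}, Naturals0)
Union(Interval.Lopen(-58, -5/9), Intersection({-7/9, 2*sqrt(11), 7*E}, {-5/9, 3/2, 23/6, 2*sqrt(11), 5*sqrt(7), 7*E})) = Union({2*sqrt(11), 7*E}, Interval.Lopen(-58, -5/9))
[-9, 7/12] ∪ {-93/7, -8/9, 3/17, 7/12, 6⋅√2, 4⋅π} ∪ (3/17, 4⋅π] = {-93/7} ∪ [-9, 4⋅π]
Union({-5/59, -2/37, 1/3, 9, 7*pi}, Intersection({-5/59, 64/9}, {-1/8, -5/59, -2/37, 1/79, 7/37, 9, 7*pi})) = {-5/59, -2/37, 1/3, 9, 7*pi}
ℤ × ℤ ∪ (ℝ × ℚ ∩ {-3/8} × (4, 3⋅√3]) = (ℤ × ℤ) ∪ ({-3/8} × (ℚ ∩ (4, 3⋅√3]))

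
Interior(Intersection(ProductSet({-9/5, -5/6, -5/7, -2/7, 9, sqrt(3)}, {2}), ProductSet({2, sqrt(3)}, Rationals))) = EmptySet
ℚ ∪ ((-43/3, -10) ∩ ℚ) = ℚ ∪ (ℚ ∩ (-43/3, -10))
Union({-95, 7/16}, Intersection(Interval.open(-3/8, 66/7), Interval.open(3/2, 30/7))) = Union({-95, 7/16}, Interval.open(3/2, 30/7))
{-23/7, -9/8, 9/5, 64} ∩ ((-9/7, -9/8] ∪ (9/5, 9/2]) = {-9/8}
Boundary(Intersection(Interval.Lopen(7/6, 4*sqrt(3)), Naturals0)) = Range(2, 7, 1)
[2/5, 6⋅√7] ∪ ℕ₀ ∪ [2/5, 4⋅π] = ℕ₀ ∪ [2/5, 6⋅√7]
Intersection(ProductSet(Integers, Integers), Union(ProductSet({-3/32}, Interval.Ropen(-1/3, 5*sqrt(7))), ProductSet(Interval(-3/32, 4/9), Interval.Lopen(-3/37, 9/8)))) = ProductSet(Range(0, 1, 1), Range(0, 2, 1))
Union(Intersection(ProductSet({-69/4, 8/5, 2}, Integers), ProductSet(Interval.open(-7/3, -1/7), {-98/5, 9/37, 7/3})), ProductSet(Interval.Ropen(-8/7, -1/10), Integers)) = ProductSet(Interval.Ropen(-8/7, -1/10), Integers)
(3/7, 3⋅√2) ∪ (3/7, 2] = (3/7, 3⋅√2)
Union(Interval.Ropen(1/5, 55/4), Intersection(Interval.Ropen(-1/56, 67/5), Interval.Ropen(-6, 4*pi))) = Interval.Ropen(-1/56, 55/4)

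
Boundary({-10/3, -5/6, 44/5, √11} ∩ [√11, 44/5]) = {44/5, √11}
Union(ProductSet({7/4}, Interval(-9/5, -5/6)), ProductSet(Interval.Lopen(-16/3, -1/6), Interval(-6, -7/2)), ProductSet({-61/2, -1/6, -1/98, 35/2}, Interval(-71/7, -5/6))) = Union(ProductSet({7/4}, Interval(-9/5, -5/6)), ProductSet({-61/2, -1/6, -1/98, 35/2}, Interval(-71/7, -5/6)), ProductSet(Interval.Lopen(-16/3, -1/6), Interval(-6, -7/2)))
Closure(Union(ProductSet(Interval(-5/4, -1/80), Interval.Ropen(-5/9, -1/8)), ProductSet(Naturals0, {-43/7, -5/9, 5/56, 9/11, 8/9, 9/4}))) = Union(ProductSet(Interval(-5/4, -1/80), Interval(-5/9, -1/8)), ProductSet(Naturals0, {-43/7, -5/9, 5/56, 9/11, 8/9, 9/4}))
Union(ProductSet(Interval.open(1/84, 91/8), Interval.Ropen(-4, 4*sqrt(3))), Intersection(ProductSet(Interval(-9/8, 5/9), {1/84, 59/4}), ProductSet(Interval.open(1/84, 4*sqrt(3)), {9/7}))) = ProductSet(Interval.open(1/84, 91/8), Interval.Ropen(-4, 4*sqrt(3)))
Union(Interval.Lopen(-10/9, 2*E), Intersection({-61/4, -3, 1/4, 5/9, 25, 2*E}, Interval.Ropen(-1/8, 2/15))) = Interval.Lopen(-10/9, 2*E)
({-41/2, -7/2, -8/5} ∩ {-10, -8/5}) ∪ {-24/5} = {-24/5, -8/5}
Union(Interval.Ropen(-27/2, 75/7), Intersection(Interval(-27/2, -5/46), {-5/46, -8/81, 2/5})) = Interval.Ropen(-27/2, 75/7)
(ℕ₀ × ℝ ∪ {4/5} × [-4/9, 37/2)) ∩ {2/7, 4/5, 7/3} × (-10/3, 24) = {4/5} × [-4/9, 37/2)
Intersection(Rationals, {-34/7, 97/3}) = {-34/7, 97/3}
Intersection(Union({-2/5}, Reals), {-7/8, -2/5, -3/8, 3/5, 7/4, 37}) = {-7/8, -2/5, -3/8, 3/5, 7/4, 37}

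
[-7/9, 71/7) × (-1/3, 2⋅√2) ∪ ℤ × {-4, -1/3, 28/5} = (ℤ × {-4, -1/3, 28/5}) ∪ ([-7/9, 71/7) × (-1/3, 2⋅√2))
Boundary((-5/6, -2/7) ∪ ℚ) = (-∞, -5/6] ∪ [-2/7, ∞)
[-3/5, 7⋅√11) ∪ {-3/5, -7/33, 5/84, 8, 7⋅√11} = [-3/5, 7⋅√11]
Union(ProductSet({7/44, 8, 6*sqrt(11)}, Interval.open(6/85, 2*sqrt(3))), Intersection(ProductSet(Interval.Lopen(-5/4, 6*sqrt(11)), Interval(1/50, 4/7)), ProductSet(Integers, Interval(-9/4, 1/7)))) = Union(ProductSet({7/44, 8, 6*sqrt(11)}, Interval.open(6/85, 2*sqrt(3))), ProductSet(Range(-1, 20, 1), Interval(1/50, 1/7)))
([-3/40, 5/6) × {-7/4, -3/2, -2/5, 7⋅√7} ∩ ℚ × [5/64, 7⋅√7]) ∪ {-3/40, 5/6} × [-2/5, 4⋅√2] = ({-3/40, 5/6} × [-2/5, 4⋅√2]) ∪ ((ℚ ∩ [-3/40, 5/6)) × {7⋅√7})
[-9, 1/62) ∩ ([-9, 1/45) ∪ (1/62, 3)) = [-9, 1/62)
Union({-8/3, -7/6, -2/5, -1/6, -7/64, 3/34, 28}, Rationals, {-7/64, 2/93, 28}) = Rationals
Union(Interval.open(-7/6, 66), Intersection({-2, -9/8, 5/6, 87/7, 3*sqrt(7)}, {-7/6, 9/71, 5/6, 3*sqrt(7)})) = Interval.open(-7/6, 66)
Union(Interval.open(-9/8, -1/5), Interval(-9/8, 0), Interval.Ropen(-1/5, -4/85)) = Interval(-9/8, 0)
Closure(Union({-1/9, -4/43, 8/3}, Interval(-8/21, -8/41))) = Union({-1/9, -4/43, 8/3}, Interval(-8/21, -8/41))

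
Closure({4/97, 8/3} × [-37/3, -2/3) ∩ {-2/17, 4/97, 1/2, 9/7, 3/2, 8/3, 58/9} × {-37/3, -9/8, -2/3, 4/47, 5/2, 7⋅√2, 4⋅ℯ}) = {4/97, 8/3} × {-37/3, -9/8}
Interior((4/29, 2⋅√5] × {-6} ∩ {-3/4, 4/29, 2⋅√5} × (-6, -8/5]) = ∅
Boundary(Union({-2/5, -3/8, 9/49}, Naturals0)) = Union({-2/5, -3/8, 9/49}, Naturals0)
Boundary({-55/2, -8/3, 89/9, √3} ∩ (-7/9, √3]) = {√3}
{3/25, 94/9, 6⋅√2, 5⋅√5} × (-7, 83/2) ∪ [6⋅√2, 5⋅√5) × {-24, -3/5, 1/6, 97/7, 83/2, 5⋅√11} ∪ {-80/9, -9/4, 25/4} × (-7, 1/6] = ({-80/9, -9/4, 25/4} × (-7, 1/6]) ∪ ({3/25, 94/9, 6⋅√2, 5⋅√5} × (-7, 83/2)) ∪ ([6⋅√2, 5⋅√5) × {-24, -3/5, 1/6, 97/7, 83/2, 5⋅√11})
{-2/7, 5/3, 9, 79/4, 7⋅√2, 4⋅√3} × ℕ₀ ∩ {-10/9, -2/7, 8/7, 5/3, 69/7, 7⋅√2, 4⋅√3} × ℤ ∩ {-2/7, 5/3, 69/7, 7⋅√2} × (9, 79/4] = {-2/7, 5/3, 7⋅√2} × {10, 11, …, 19}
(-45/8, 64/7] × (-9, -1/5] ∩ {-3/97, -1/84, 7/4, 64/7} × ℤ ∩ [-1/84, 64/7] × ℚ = {-1/84, 7/4, 64/7} × {-8, -7, …, -1}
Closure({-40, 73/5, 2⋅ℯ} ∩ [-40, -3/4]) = {-40}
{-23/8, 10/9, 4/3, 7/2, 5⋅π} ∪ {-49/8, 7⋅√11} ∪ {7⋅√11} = {-49/8, -23/8, 10/9, 4/3, 7/2, 7⋅√11, 5⋅π}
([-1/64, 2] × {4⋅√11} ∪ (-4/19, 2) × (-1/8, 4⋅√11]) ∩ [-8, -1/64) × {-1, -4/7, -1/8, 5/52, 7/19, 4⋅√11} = (-4/19, -1/64) × {5/52, 7/19, 4⋅√11}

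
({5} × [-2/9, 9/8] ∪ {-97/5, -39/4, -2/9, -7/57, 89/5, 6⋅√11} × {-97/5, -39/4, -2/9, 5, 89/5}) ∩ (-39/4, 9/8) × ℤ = {-2/9, -7/57} × {5}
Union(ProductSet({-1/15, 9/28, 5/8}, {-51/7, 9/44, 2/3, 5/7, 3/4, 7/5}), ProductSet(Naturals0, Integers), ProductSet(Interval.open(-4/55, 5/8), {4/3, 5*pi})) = Union(ProductSet({-1/15, 9/28, 5/8}, {-51/7, 9/44, 2/3, 5/7, 3/4, 7/5}), ProductSet(Interval.open(-4/55, 5/8), {4/3, 5*pi}), ProductSet(Naturals0, Integers))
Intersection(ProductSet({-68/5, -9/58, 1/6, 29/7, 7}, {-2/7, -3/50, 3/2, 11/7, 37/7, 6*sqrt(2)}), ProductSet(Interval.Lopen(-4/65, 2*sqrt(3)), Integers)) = EmptySet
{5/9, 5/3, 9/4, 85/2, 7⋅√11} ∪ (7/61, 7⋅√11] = (7/61, 7⋅√11] ∪ {85/2}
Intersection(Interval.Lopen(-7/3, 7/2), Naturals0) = Range(0, 4, 1)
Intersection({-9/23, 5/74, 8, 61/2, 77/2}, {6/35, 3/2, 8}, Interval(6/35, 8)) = {8}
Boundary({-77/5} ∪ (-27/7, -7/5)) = {-77/5, -27/7, -7/5}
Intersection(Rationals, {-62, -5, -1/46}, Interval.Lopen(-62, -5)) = {-5}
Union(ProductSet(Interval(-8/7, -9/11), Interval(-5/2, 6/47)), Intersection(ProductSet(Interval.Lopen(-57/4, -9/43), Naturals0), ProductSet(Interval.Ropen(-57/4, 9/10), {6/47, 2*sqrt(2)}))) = ProductSet(Interval(-8/7, -9/11), Interval(-5/2, 6/47))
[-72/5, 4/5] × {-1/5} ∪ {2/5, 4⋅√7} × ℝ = ([-72/5, 4/5] × {-1/5}) ∪ ({2/5, 4⋅√7} × ℝ)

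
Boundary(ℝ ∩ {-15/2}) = {-15/2}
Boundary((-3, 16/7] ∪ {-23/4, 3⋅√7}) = {-23/4, -3, 16/7, 3⋅√7}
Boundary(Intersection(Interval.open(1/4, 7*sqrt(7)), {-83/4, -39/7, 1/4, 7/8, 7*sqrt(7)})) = {7/8}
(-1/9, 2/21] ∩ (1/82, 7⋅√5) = (1/82, 2/21]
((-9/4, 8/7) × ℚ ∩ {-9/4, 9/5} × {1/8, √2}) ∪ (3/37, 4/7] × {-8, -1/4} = (3/37, 4/7] × {-8, -1/4}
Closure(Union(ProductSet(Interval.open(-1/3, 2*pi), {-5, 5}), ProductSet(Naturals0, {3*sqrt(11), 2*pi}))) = Union(ProductSet(Interval(-1/3, 2*pi), {-5, 5}), ProductSet(Naturals0, {3*sqrt(11), 2*pi}))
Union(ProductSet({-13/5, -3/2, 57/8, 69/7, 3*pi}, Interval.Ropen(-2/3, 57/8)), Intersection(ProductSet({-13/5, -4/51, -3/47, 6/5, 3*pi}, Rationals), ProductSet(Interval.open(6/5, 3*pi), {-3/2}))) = ProductSet({-13/5, -3/2, 57/8, 69/7, 3*pi}, Interval.Ropen(-2/3, 57/8))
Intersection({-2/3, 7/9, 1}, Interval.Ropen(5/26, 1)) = {7/9}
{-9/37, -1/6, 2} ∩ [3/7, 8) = {2}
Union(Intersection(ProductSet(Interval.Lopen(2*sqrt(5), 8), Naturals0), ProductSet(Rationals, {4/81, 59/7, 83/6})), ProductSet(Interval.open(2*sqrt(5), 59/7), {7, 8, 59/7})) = ProductSet(Interval.open(2*sqrt(5), 59/7), {7, 8, 59/7})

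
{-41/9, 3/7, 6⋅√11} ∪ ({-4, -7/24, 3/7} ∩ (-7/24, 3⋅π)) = {-41/9, 3/7, 6⋅√11}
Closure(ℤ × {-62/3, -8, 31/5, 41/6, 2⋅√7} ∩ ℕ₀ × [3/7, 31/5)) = ℕ₀ × {2⋅√7}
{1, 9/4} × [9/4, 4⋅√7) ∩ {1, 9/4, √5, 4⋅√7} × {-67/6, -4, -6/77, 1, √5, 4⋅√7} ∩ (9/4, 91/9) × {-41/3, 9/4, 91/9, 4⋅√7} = ∅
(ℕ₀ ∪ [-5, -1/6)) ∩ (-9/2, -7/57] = (-9/2, -1/6)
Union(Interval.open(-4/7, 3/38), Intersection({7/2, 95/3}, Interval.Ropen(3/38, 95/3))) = Union({7/2}, Interval.open(-4/7, 3/38))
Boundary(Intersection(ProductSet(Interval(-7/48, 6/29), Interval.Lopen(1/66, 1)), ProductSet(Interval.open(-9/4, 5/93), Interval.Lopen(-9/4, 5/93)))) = Union(ProductSet({-7/48, 5/93}, Interval(1/66, 5/93)), ProductSet(Interval(-7/48, 5/93), {1/66, 5/93}))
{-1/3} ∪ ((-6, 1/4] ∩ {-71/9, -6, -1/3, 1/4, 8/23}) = {-1/3, 1/4}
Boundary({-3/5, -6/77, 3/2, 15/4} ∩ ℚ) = {-3/5, -6/77, 3/2, 15/4}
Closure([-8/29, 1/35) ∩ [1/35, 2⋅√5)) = ∅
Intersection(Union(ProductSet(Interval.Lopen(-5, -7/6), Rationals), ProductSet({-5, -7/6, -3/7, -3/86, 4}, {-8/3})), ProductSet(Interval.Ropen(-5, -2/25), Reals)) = Union(ProductSet({-5, -7/6, -3/7}, {-8/3}), ProductSet(Interval.Lopen(-5, -7/6), Rationals))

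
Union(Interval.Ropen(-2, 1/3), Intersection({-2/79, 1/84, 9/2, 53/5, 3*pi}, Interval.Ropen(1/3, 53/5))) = Union({9/2, 3*pi}, Interval.Ropen(-2, 1/3))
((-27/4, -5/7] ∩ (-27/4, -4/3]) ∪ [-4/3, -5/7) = (-27/4, -5/7)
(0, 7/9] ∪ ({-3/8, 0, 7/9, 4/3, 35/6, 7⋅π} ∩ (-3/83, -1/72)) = (0, 7/9]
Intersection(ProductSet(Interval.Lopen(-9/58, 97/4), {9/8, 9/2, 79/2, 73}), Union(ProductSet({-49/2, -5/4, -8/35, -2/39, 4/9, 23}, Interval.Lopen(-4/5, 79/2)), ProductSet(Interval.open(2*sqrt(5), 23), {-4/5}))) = ProductSet({-2/39, 4/9, 23}, {9/8, 9/2, 79/2})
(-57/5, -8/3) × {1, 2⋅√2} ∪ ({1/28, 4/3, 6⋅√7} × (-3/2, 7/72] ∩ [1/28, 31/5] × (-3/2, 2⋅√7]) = ({1/28, 4/3} × (-3/2, 7/72]) ∪ ((-57/5, -8/3) × {1, 2⋅√2})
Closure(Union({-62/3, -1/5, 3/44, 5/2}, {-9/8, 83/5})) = {-62/3, -9/8, -1/5, 3/44, 5/2, 83/5}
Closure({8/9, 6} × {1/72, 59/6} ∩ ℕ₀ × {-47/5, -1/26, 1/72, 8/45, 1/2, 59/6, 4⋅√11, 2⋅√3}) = {6} × {1/72, 59/6}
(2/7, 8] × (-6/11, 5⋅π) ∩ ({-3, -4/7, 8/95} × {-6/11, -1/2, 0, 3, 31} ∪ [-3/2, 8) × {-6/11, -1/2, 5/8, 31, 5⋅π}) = (2/7, 8) × {-1/2, 5/8}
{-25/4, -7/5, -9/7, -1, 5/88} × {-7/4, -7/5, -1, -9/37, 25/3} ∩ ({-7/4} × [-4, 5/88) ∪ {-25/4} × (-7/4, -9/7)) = {-25/4} × {-7/5}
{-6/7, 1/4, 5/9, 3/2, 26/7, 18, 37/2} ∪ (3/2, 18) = {-6/7, 1/4, 5/9, 37/2} ∪ [3/2, 18]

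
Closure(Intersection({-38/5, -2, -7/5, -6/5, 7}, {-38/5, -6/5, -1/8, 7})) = {-38/5, -6/5, 7}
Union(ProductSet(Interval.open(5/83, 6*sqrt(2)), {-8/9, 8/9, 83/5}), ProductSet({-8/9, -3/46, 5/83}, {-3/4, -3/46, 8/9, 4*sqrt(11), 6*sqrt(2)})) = Union(ProductSet({-8/9, -3/46, 5/83}, {-3/4, -3/46, 8/9, 4*sqrt(11), 6*sqrt(2)}), ProductSet(Interval.open(5/83, 6*sqrt(2)), {-8/9, 8/9, 83/5}))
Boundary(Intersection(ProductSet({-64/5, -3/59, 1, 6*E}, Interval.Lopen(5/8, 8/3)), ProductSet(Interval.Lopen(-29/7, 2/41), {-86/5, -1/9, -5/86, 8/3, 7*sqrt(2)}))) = ProductSet({-3/59}, {8/3})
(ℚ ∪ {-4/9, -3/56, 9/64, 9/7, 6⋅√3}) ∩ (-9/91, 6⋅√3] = {6⋅√3} ∪ (ℚ ∩ (-9/91, 6⋅√3])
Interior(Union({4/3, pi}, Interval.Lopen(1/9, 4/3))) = Interval.open(1/9, 4/3)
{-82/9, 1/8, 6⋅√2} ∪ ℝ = ℝ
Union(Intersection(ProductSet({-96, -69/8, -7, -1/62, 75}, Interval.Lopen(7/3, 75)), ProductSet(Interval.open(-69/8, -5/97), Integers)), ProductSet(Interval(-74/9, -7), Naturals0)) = ProductSet(Interval(-74/9, -7), Naturals0)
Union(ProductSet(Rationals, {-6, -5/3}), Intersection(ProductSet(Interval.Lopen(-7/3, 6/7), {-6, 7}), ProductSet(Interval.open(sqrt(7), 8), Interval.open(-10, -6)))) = ProductSet(Rationals, {-6, -5/3})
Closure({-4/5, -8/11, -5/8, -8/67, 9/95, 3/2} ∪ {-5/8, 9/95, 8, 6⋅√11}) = {-4/5, -8/11, -5/8, -8/67, 9/95, 3/2, 8, 6⋅√11}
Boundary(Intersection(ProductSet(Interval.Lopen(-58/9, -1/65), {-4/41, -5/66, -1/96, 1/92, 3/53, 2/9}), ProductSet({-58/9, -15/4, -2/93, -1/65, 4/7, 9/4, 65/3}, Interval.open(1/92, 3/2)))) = ProductSet({-15/4, -2/93, -1/65}, {3/53, 2/9})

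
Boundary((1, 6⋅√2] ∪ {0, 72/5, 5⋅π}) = {0, 1, 72/5, 6⋅√2, 5⋅π}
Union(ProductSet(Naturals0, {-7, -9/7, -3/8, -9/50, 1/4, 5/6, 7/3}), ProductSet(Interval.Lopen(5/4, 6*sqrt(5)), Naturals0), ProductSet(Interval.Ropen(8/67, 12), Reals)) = Union(ProductSet(Interval.Ropen(8/67, 12), Reals), ProductSet(Interval.Lopen(5/4, 6*sqrt(5)), Naturals0), ProductSet(Naturals0, {-7, -9/7, -3/8, -9/50, 1/4, 5/6, 7/3}))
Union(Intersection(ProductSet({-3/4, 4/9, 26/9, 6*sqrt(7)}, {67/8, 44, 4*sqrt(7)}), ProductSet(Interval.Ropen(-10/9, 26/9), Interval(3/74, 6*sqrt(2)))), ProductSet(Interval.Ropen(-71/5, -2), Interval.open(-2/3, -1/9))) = Union(ProductSet({-3/4, 4/9}, {67/8}), ProductSet(Interval.Ropen(-71/5, -2), Interval.open(-2/3, -1/9)))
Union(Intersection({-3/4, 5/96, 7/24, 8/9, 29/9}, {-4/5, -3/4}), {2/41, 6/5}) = {-3/4, 2/41, 6/5}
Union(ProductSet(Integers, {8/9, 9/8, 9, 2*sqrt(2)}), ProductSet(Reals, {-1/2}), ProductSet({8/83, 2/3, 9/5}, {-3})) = Union(ProductSet({8/83, 2/3, 9/5}, {-3}), ProductSet(Integers, {8/9, 9/8, 9, 2*sqrt(2)}), ProductSet(Reals, {-1/2}))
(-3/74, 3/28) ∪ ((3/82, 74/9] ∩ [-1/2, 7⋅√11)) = (-3/74, 74/9]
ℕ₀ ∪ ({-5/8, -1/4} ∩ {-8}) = ℕ₀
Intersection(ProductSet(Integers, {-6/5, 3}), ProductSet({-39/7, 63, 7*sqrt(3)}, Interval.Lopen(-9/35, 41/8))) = ProductSet({63}, {3})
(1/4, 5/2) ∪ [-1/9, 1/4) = [-1/9, 1/4) ∪ (1/4, 5/2)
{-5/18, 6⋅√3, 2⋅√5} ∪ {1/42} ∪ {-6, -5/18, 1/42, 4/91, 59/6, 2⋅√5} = {-6, -5/18, 1/42, 4/91, 59/6, 6⋅√3, 2⋅√5}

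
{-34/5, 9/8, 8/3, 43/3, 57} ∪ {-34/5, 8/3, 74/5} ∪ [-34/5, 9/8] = [-34/5, 9/8] ∪ {8/3, 43/3, 74/5, 57}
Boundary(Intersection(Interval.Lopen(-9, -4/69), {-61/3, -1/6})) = {-1/6}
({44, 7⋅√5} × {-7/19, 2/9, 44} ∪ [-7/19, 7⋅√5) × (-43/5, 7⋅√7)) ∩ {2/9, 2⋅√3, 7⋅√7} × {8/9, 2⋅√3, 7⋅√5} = {2/9, 2⋅√3} × {8/9, 2⋅√3, 7⋅√5}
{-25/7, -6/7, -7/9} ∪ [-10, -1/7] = [-10, -1/7]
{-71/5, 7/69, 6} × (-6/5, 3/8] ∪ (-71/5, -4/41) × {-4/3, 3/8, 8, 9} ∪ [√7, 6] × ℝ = ([√7, 6] × ℝ) ∪ ({-71/5, 7/69, 6} × (-6/5, 3/8]) ∪ ((-71/5, -4/41) × {-4/3, 3/8, 8, 9})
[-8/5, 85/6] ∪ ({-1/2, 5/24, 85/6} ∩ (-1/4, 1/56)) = [-8/5, 85/6]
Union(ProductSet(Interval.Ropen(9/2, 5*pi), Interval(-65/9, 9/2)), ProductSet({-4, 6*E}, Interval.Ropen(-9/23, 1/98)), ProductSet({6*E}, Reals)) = Union(ProductSet({6*E}, Reals), ProductSet({-4, 6*E}, Interval.Ropen(-9/23, 1/98)), ProductSet(Interval.Ropen(9/2, 5*pi), Interval(-65/9, 9/2)))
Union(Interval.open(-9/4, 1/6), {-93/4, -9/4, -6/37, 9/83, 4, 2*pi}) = Union({-93/4, 4, 2*pi}, Interval.Ropen(-9/4, 1/6))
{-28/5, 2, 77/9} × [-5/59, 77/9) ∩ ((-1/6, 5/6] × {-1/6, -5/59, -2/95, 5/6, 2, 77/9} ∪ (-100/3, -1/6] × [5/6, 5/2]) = {-28/5} × [5/6, 5/2]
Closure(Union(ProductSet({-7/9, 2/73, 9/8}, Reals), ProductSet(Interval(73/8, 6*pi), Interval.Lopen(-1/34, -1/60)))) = Union(ProductSet({-7/9, 2/73, 9/8}, Reals), ProductSet(Interval(73/8, 6*pi), Interval(-1/34, -1/60)))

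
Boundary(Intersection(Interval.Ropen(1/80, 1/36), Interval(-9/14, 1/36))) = {1/80, 1/36}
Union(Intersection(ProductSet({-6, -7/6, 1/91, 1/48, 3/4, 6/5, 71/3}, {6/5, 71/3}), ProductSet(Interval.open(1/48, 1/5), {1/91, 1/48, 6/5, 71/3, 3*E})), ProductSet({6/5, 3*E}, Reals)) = ProductSet({6/5, 3*E}, Reals)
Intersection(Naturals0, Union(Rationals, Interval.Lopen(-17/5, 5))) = Union(Naturals0, Range(0, 6, 1))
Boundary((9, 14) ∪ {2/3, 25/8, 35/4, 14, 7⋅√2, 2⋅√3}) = {2/3, 25/8, 35/4, 9, 14, 2⋅√3}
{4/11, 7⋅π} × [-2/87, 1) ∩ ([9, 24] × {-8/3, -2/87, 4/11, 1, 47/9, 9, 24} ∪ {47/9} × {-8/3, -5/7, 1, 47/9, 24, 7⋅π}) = {7⋅π} × {-2/87, 4/11}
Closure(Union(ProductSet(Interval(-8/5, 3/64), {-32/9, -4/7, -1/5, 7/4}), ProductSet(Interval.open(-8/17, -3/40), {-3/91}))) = Union(ProductSet(Interval(-8/5, 3/64), {-32/9, -4/7, -1/5, 7/4}), ProductSet(Interval(-8/17, -3/40), {-3/91}))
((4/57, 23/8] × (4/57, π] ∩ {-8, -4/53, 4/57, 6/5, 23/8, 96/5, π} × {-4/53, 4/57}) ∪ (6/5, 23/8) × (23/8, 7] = (6/5, 23/8) × (23/8, 7]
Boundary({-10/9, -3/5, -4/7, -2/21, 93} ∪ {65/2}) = {-10/9, -3/5, -4/7, -2/21, 65/2, 93}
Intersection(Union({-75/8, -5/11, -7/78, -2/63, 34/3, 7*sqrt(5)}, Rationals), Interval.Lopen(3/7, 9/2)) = Intersection(Interval.Lopen(3/7, 9/2), Rationals)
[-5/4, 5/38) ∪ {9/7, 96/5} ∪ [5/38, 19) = [-5/4, 19) ∪ {96/5}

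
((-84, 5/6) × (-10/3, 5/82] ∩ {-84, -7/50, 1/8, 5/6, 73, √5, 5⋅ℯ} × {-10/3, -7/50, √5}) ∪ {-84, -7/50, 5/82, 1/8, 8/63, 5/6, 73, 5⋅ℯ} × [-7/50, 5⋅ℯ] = {-84, -7/50, 5/82, 1/8, 8/63, 5/6, 73, 5⋅ℯ} × [-7/50, 5⋅ℯ]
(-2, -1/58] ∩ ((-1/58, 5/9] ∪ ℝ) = (-2, -1/58]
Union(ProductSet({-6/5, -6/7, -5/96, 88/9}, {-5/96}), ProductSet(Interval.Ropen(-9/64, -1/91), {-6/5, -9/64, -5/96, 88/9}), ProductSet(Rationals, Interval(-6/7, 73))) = Union(ProductSet(Interval.Ropen(-9/64, -1/91), {-6/5, -9/64, -5/96, 88/9}), ProductSet(Rationals, Interval(-6/7, 73)))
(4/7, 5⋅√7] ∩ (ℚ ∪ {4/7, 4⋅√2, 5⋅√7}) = {4⋅√2, 5⋅√7} ∪ (ℚ ∩ (4/7, 5⋅√7])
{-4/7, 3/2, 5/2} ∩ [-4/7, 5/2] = {-4/7, 3/2, 5/2}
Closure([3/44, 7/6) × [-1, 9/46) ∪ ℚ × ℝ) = ([3/44, 7/6) × [-1, 9/46)) ∪ (ℝ × ((-∞, -1] ∪ [9/46, ∞))) ∪ ((ℚ ∪ (-∞, 3/44] ∪ [7/6, ∞)) × ℝ)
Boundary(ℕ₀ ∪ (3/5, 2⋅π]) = {3/5, 2⋅π} ∪ (ℕ₀ \ (3/5, 2⋅π))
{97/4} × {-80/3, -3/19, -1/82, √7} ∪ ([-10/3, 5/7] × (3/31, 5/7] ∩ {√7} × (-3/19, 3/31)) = {97/4} × {-80/3, -3/19, -1/82, √7}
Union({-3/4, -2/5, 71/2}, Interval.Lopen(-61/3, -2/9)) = Union({71/2}, Interval.Lopen(-61/3, -2/9))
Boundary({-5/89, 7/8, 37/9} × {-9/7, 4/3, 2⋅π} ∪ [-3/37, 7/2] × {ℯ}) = ([-3/37, 7/2] × {ℯ}) ∪ ({-5/89, 7/8, 37/9} × {-9/7, 4/3, 2⋅π})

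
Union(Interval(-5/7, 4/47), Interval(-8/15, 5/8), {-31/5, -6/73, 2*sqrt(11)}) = Union({-31/5, 2*sqrt(11)}, Interval(-5/7, 5/8))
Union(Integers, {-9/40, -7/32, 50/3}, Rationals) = Rationals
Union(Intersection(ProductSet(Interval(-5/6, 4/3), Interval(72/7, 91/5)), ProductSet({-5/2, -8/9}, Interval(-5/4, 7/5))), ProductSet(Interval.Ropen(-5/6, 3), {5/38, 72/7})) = ProductSet(Interval.Ropen(-5/6, 3), {5/38, 72/7})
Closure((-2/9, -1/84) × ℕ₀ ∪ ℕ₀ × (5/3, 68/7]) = ([-2/9, -1/84] × ℕ₀) ∪ (ℕ₀ × [5/3, 68/7])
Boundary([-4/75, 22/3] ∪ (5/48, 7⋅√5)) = {-4/75, 7⋅√5}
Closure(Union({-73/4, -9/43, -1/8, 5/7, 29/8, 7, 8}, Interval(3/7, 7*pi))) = Union({-73/4, -9/43, -1/8}, Interval(3/7, 7*pi))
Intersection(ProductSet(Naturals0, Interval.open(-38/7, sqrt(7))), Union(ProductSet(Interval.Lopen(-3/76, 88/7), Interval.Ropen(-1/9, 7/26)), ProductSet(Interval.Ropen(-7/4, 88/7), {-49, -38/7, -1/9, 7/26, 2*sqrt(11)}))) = ProductSet(Range(0, 13, 1), Interval(-1/9, 7/26))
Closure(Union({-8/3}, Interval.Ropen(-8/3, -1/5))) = Interval(-8/3, -1/5)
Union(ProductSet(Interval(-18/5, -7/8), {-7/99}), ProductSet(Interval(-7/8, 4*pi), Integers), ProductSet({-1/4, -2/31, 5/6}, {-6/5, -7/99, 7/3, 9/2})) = Union(ProductSet({-1/4, -2/31, 5/6}, {-6/5, -7/99, 7/3, 9/2}), ProductSet(Interval(-18/5, -7/8), {-7/99}), ProductSet(Interval(-7/8, 4*pi), Integers))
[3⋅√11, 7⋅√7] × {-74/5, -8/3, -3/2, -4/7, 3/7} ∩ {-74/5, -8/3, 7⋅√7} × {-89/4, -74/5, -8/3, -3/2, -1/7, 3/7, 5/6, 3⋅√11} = {7⋅√7} × {-74/5, -8/3, -3/2, 3/7}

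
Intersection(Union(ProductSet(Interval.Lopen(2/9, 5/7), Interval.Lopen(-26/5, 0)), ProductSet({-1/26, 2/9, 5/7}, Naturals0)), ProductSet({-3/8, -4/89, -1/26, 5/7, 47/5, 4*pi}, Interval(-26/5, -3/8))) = ProductSet({5/7}, Interval.Lopen(-26/5, -3/8))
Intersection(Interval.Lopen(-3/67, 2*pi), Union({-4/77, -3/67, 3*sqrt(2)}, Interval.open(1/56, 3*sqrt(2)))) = Interval.Lopen(1/56, 3*sqrt(2))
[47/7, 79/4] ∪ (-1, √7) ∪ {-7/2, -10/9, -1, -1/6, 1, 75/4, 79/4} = {-7/2, -10/9} ∪ [-1, √7) ∪ [47/7, 79/4]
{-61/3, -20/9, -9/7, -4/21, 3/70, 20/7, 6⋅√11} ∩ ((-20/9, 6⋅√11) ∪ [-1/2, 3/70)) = {-9/7, -4/21, 3/70, 20/7}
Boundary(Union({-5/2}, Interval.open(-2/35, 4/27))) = {-5/2, -2/35, 4/27}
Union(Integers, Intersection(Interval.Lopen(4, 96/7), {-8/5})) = Integers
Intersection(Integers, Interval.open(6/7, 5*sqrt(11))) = Range(1, 17, 1)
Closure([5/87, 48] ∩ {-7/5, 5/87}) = {5/87}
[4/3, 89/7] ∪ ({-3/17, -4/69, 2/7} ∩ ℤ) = [4/3, 89/7]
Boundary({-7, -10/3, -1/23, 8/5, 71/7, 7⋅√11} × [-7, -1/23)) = {-7, -10/3, -1/23, 8/5, 71/7, 7⋅√11} × [-7, -1/23]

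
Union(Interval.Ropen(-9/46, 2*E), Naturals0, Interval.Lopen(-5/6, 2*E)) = Union(Interval.Lopen(-5/6, 2*E), Naturals0)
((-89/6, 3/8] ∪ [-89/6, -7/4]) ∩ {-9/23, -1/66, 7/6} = {-9/23, -1/66}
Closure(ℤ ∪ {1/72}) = ℤ ∪ {1/72}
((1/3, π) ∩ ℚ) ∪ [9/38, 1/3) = [9/38, 1/3) ∪ (ℚ ∩ (1/3, π))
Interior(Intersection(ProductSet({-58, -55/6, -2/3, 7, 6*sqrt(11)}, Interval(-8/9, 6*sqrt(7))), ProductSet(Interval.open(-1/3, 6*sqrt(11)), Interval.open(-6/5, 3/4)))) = EmptySet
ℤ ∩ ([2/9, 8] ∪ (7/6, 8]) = {1, 2, …, 8}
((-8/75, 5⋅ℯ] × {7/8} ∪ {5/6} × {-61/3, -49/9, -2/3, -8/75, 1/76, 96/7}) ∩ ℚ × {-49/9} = {5/6} × {-49/9}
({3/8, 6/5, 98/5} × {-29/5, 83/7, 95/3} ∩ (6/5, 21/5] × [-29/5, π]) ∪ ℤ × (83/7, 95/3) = ℤ × (83/7, 95/3)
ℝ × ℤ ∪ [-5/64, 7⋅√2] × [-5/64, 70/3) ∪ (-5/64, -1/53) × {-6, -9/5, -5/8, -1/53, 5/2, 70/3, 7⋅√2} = (ℝ × ℤ) ∪ ([-5/64, 7⋅√2] × [-5/64, 70/3)) ∪ ((-5/64, -1/53) × {-6, -9/5, -5/8, -1/53, 5/2, 70/3, 7⋅√2})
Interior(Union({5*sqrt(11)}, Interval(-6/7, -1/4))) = Interval.open(-6/7, -1/4)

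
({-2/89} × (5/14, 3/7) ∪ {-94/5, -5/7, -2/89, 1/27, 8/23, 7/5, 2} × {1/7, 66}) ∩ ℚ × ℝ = ({-2/89} × (5/14, 3/7)) ∪ ({-94/5, -5/7, -2/89, 1/27, 8/23, 7/5, 2} × {1/7, 66})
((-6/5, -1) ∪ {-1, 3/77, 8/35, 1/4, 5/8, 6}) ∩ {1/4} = {1/4}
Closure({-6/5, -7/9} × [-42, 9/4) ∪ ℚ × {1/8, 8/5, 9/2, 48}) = (ℝ × {1/8, 8/5, 9/2, 48}) ∪ ({-6/5, -7/9} × [-42, 9/4])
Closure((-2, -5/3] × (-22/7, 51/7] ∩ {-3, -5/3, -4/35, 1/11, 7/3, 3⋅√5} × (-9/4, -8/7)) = {-5/3} × [-9/4, -8/7]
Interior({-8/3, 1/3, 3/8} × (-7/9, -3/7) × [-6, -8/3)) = ∅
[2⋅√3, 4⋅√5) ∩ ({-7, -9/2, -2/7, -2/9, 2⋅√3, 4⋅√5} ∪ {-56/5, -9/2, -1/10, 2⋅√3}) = {2⋅√3}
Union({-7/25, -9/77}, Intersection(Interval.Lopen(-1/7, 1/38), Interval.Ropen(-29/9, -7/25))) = {-7/25, -9/77}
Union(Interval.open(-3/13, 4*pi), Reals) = Interval(-oo, oo)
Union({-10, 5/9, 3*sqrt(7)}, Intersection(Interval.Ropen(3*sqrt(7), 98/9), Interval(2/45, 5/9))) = {-10, 5/9, 3*sqrt(7)}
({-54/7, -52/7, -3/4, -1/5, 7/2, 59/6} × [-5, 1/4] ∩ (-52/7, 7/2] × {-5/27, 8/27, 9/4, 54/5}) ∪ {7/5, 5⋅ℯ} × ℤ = ({7/5, 5⋅ℯ} × ℤ) ∪ ({-3/4, -1/5, 7/2} × {-5/27})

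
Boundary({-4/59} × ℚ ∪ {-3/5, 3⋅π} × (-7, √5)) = ({-4/59} × ℝ) ∪ ({-3/5, 3⋅π} × [-7, √5])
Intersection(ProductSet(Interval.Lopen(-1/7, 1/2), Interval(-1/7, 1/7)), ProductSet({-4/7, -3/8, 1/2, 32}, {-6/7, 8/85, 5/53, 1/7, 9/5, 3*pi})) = ProductSet({1/2}, {8/85, 5/53, 1/7})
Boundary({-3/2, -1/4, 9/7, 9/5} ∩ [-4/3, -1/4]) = {-1/4}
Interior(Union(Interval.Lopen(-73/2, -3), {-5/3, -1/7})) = Interval.open(-73/2, -3)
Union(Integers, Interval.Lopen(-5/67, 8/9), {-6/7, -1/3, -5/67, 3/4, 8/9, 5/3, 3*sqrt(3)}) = Union({-6/7, -1/3, 5/3, 3*sqrt(3)}, Integers, Interval(-5/67, 8/9))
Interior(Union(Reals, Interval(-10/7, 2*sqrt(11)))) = Interval(-oo, oo)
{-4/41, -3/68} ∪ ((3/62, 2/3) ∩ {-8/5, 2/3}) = {-4/41, -3/68}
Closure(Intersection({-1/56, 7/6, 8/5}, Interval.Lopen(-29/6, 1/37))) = {-1/56}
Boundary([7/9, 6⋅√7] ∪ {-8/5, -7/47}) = {-8/5, -7/47, 7/9, 6⋅√7}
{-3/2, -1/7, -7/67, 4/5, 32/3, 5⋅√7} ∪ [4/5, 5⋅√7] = {-3/2, -1/7, -7/67} ∪ [4/5, 5⋅√7]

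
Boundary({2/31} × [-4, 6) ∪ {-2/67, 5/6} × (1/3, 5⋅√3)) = ({2/31} × [-4, 6]) ∪ ({-2/67, 5/6} × [1/3, 5⋅√3])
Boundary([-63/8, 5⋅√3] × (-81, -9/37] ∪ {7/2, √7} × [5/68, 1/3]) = ({7/2, √7} × [5/68, 1/3]) ∪ ({-63/8, 5⋅√3} × [-81, -9/37]) ∪ ([-63/8, 5⋅√3] × {-81, -9/37})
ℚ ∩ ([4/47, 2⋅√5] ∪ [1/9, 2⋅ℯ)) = ℚ ∩ [4/47, 2⋅ℯ)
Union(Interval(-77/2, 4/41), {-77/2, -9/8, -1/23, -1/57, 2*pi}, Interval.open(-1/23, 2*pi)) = Interval(-77/2, 2*pi)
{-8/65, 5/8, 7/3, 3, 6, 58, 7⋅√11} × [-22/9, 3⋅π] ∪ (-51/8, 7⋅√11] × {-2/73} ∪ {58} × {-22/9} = ((-51/8, 7⋅√11] × {-2/73}) ∪ ({-8/65, 5/8, 7/3, 3, 6, 58, 7⋅√11} × [-22/9, 3⋅π])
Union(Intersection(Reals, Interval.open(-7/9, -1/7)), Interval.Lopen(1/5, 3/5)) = Union(Interval.open(-7/9, -1/7), Interval.Lopen(1/5, 3/5))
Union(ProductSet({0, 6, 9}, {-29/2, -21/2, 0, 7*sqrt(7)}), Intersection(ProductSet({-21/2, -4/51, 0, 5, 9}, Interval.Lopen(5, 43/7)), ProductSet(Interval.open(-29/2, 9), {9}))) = ProductSet({0, 6, 9}, {-29/2, -21/2, 0, 7*sqrt(7)})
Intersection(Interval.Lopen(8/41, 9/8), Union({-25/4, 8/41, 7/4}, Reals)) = Interval.Lopen(8/41, 9/8)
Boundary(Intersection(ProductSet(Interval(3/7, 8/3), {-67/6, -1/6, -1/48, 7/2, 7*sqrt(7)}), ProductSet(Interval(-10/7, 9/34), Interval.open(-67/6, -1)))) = EmptySet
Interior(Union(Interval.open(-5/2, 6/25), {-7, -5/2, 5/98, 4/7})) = Interval.open(-5/2, 6/25)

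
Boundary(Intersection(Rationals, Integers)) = Integers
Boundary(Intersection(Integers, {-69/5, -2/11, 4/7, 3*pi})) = EmptySet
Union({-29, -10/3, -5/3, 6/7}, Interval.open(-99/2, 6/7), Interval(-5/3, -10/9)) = Interval.Lopen(-99/2, 6/7)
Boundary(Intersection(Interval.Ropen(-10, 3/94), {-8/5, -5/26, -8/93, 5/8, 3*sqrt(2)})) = {-8/5, -5/26, -8/93}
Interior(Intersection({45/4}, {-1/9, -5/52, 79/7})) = EmptySet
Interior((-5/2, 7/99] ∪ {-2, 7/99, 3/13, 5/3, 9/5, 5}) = (-5/2, 7/99)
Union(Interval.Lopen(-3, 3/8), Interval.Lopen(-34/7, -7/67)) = Interval.Lopen(-34/7, 3/8)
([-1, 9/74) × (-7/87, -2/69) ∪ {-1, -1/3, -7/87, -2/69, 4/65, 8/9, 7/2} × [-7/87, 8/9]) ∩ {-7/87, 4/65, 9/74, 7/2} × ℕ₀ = {-7/87, 4/65, 7/2} × {0}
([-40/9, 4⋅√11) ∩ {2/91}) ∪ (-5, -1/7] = (-5, -1/7] ∪ {2/91}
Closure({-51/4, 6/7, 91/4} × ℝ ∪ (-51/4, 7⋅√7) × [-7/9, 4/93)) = ({-51/4, 6/7, 91/4} × ℝ) ∪ ({-51/4, 7⋅√7} × [-7/9, 4/93]) ∪ ([-51/4, 7⋅√7] × {-7/9, 4/93}) ∪ ((-51/4, 7⋅√7) × [-7/9, 4/93))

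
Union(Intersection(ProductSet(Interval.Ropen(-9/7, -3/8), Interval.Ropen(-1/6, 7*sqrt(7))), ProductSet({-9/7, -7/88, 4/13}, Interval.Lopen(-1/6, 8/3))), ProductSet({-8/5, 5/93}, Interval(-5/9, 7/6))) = Union(ProductSet({-9/7}, Interval.Lopen(-1/6, 8/3)), ProductSet({-8/5, 5/93}, Interval(-5/9, 7/6)))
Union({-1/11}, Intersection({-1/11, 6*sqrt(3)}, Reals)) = {-1/11, 6*sqrt(3)}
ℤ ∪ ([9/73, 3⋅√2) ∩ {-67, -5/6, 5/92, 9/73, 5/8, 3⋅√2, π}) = ℤ ∪ {9/73, 5/8, π}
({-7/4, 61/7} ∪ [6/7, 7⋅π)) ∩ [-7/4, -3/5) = {-7/4}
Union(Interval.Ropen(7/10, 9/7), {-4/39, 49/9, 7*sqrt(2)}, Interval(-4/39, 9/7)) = Union({49/9, 7*sqrt(2)}, Interval(-4/39, 9/7))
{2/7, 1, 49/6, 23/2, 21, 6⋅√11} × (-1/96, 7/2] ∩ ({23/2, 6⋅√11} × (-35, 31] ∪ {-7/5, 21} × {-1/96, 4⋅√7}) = {23/2, 6⋅√11} × (-1/96, 7/2]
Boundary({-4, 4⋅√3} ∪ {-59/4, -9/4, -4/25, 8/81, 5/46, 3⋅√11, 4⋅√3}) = {-59/4, -4, -9/4, -4/25, 8/81, 5/46, 3⋅√11, 4⋅√3}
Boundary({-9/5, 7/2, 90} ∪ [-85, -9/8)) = {-85, -9/8, 7/2, 90}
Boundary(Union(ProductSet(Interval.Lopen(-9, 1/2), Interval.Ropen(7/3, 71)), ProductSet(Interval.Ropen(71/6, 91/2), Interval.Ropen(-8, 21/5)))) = Union(ProductSet({-9, 1/2}, Interval(7/3, 71)), ProductSet({71/6, 91/2}, Interval(-8, 21/5)), ProductSet(Interval(-9, 1/2), {7/3, 71}), ProductSet(Interval(71/6, 91/2), {-8, 21/5}))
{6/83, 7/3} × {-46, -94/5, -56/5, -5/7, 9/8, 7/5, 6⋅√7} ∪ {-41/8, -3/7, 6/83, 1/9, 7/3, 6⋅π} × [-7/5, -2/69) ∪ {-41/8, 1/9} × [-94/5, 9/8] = ({-41/8, 1/9} × [-94/5, 9/8]) ∪ ({-41/8, -3/7, 6/83, 1/9, 7/3, 6⋅π} × [-7/5, -2/69)) ∪ ({6/83, 7/3} × {-46, -94/5, -56/5, -5/7, 9/8, 7/5, 6⋅√7})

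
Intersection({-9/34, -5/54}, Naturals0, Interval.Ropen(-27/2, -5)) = EmptySet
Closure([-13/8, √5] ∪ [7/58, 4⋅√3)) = [-13/8, 4⋅√3]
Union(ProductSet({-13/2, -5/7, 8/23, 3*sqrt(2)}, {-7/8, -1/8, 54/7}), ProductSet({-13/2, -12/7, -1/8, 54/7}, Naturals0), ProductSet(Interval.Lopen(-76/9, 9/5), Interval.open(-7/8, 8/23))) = Union(ProductSet({-13/2, -12/7, -1/8, 54/7}, Naturals0), ProductSet({-13/2, -5/7, 8/23, 3*sqrt(2)}, {-7/8, -1/8, 54/7}), ProductSet(Interval.Lopen(-76/9, 9/5), Interval.open(-7/8, 8/23)))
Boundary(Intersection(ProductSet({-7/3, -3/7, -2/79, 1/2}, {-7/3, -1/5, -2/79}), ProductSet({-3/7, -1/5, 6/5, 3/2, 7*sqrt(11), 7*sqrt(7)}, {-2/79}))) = ProductSet({-3/7}, {-2/79})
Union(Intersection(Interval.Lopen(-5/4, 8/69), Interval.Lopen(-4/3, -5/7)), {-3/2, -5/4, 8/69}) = Union({-3/2, 8/69}, Interval(-5/4, -5/7))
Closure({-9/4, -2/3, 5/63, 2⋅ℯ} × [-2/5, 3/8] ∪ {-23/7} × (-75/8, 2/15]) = ({-23/7} × [-75/8, 2/15]) ∪ ({-9/4, -2/3, 5/63, 2⋅ℯ} × [-2/5, 3/8])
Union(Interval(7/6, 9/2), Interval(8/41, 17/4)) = Interval(8/41, 9/2)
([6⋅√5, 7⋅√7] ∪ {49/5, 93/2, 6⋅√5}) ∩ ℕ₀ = {14, 15, …, 18}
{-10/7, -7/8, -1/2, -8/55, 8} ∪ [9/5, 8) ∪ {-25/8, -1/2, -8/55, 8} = {-25/8, -10/7, -7/8, -1/2, -8/55} ∪ [9/5, 8]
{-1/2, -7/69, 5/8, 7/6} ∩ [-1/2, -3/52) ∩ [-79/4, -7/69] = {-1/2, -7/69}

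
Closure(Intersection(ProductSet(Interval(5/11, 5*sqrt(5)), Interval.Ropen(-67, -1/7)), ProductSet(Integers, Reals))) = ProductSet(Range(1, 12, 1), Interval(-67, -1/7))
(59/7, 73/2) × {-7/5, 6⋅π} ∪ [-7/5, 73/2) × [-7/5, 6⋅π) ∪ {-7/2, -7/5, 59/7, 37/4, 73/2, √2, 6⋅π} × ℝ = ((59/7, 73/2) × {-7/5, 6⋅π}) ∪ ([-7/5, 73/2) × [-7/5, 6⋅π)) ∪ ({-7/2, -7/5, 59/7, 37/4, 73/2, √2, 6⋅π} × ℝ)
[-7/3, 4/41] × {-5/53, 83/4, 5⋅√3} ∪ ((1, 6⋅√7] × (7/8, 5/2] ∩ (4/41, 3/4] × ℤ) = [-7/3, 4/41] × {-5/53, 83/4, 5⋅√3}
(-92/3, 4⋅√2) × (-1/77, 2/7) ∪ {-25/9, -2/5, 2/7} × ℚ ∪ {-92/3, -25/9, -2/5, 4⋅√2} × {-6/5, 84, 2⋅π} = ({-25/9, -2/5, 2/7} × ℚ) ∪ ((-92/3, 4⋅√2) × (-1/77, 2/7)) ∪ ({-92/3, -25/9, -2/5, 4⋅√2} × {-6/5, 84, 2⋅π})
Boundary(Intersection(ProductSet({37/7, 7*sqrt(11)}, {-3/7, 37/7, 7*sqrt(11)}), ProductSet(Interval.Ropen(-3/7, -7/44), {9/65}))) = EmptySet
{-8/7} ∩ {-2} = ∅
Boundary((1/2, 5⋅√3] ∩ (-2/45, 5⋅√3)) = {1/2, 5⋅√3}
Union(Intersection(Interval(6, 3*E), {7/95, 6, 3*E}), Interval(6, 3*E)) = Interval(6, 3*E)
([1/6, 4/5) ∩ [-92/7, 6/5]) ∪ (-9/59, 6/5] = (-9/59, 6/5]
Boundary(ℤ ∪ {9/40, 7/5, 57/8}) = ℤ ∪ {9/40, 7/5, 57/8}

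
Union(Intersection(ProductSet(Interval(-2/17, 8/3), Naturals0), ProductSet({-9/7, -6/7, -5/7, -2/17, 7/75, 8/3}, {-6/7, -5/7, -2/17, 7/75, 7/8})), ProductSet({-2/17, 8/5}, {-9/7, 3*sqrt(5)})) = ProductSet({-2/17, 8/5}, {-9/7, 3*sqrt(5)})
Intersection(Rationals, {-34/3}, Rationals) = {-34/3}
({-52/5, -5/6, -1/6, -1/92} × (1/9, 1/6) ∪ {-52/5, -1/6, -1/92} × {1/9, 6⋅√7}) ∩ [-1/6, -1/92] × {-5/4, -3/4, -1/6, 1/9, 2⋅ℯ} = {-1/6, -1/92} × {1/9}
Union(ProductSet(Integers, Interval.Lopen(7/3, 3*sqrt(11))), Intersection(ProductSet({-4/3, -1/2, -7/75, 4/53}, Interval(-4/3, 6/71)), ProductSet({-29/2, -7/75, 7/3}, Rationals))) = Union(ProductSet({-7/75}, Intersection(Interval(-4/3, 6/71), Rationals)), ProductSet(Integers, Interval.Lopen(7/3, 3*sqrt(11))))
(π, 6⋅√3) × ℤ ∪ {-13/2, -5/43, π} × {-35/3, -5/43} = ({-13/2, -5/43, π} × {-35/3, -5/43}) ∪ ((π, 6⋅√3) × ℤ)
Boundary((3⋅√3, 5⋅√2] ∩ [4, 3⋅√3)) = ∅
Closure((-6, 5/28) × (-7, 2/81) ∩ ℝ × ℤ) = [-6, 5/28] × {-6, -5, …, 0}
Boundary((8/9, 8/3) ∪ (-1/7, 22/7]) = {-1/7, 22/7}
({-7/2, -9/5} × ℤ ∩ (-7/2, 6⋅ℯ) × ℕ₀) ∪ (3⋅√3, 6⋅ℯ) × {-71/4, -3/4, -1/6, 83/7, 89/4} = ({-9/5} × ℕ₀) ∪ ((3⋅√3, 6⋅ℯ) × {-71/4, -3/4, -1/6, 83/7, 89/4})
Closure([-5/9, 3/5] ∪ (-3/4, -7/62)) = [-3/4, 3/5]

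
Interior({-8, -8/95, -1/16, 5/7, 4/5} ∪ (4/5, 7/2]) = (4/5, 7/2)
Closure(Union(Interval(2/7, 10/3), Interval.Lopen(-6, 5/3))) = Interval(-6, 10/3)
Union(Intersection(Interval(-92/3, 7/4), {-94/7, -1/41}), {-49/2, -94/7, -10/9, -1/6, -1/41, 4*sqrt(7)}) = {-49/2, -94/7, -10/9, -1/6, -1/41, 4*sqrt(7)}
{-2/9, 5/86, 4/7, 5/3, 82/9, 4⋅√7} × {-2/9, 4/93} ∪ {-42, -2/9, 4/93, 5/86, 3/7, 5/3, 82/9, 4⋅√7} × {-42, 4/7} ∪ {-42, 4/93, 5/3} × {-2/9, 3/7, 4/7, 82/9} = ({-42, 4/93, 5/3} × {-2/9, 3/7, 4/7, 82/9}) ∪ ({-2/9, 5/86, 4/7, 5/3, 82/9, 4⋅√7} × {-2/9, 4/93}) ∪ ({-42, -2/9, 4/93, 5/86, 3/7, 5/3, 82/9, 4⋅√7} × {-42, 4/7})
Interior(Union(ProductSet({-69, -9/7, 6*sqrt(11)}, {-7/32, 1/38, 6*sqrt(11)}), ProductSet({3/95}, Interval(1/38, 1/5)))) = EmptySet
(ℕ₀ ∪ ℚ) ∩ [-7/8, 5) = ℚ ∩ [-7/8, 5)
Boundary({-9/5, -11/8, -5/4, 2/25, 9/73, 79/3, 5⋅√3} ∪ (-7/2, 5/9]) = {-7/2, 5/9, 79/3, 5⋅√3}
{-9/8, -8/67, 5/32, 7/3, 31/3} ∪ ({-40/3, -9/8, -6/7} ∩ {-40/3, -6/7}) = {-40/3, -9/8, -6/7, -8/67, 5/32, 7/3, 31/3}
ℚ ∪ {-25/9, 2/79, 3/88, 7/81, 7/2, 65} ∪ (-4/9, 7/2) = ℚ ∪ [-4/9, 7/2]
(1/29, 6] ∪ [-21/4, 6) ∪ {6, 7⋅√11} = [-21/4, 6] ∪ {7⋅√11}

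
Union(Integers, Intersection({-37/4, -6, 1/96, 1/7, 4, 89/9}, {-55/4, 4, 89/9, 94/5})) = Union({89/9}, Integers)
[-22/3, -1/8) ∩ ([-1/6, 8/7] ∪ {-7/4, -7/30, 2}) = {-7/4, -7/30} ∪ [-1/6, -1/8)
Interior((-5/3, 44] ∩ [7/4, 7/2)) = (7/4, 7/2)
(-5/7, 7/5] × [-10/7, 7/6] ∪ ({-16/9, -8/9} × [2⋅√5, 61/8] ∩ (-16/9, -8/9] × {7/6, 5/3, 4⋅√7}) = (-5/7, 7/5] × [-10/7, 7/6]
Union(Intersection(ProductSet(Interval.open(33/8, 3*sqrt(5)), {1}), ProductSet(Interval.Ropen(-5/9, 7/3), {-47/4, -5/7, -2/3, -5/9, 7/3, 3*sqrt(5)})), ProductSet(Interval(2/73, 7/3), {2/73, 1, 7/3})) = ProductSet(Interval(2/73, 7/3), {2/73, 1, 7/3})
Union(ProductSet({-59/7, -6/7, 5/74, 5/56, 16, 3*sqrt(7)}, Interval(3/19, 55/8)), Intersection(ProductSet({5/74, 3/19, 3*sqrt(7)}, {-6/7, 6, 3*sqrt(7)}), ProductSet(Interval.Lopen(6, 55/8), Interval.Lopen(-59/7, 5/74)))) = ProductSet({-59/7, -6/7, 5/74, 5/56, 16, 3*sqrt(7)}, Interval(3/19, 55/8))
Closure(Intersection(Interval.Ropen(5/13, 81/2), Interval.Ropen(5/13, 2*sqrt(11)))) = Interval(5/13, 2*sqrt(11))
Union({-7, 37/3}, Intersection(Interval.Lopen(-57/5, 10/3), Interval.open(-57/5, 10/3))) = Union({37/3}, Interval.open(-57/5, 10/3))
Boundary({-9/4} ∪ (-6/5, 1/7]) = {-9/4, -6/5, 1/7}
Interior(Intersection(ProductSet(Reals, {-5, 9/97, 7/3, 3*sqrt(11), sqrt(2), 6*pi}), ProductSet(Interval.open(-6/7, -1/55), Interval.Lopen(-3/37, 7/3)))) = EmptySet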